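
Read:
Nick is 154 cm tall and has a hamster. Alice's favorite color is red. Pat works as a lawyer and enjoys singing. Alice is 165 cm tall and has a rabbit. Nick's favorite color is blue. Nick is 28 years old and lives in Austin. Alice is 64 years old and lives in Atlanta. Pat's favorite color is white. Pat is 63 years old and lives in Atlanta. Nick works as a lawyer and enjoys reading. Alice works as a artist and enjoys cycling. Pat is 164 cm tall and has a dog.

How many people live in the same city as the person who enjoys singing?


Person with hobby singing is Pat, city Atlanta. Count = 2

2


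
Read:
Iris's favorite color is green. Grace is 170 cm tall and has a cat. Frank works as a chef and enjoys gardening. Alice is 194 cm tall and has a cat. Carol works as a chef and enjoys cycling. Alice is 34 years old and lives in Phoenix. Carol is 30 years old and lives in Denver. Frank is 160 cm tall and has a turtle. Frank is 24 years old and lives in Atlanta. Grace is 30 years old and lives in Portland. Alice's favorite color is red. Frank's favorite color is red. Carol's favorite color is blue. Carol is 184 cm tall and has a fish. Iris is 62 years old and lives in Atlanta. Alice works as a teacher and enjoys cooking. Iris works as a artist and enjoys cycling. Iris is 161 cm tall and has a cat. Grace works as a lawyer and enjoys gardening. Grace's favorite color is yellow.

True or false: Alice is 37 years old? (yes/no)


Alice is actually 34. no

no


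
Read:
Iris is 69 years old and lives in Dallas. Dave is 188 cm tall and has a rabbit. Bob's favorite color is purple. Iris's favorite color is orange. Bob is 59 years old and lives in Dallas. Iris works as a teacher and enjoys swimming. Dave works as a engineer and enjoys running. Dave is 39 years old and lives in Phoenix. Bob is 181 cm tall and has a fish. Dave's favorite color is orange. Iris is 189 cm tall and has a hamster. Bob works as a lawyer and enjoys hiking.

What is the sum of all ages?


69+39+59 = 167

167


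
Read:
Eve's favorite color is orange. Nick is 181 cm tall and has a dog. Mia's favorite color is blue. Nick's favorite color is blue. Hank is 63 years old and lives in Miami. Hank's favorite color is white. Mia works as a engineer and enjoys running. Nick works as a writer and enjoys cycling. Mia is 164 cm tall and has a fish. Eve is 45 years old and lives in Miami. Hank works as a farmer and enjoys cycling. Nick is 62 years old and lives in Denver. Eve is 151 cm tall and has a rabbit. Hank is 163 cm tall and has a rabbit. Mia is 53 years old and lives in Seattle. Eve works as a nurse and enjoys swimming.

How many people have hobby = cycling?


Count: 2

2


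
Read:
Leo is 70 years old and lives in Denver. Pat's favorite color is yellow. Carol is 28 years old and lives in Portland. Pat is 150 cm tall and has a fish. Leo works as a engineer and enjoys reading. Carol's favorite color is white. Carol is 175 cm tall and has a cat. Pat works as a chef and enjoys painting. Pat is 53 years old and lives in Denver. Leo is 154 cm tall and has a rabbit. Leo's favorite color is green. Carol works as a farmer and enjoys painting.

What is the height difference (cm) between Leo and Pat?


|154 - 150| = 4

4


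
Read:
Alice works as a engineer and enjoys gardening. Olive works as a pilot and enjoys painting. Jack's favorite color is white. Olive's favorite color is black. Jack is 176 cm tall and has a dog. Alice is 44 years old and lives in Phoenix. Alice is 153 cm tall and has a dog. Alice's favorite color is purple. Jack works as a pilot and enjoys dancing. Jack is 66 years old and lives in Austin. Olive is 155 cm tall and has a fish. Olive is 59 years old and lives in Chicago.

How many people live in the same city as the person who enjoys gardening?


Person with hobby gardening is Alice, city Phoenix. Count = 1

1


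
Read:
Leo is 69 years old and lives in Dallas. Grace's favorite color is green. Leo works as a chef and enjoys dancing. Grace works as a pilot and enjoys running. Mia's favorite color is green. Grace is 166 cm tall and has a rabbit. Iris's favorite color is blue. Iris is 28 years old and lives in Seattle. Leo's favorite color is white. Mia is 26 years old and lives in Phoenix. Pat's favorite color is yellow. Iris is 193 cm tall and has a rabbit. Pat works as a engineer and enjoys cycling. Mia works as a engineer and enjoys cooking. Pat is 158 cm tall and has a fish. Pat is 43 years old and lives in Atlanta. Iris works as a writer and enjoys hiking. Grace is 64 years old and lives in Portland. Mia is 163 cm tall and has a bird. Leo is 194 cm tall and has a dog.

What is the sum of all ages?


26+69+28+43+64 = 230

230


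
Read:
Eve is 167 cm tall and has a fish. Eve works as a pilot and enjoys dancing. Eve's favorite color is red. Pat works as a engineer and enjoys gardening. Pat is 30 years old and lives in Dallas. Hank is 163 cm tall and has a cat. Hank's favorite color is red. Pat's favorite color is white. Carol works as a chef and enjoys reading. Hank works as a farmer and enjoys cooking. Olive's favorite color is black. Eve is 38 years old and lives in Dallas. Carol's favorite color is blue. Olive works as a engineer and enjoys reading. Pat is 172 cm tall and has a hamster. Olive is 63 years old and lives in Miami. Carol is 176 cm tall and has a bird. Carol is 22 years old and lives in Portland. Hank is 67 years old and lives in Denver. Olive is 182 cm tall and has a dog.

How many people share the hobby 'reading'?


Count: 2

2


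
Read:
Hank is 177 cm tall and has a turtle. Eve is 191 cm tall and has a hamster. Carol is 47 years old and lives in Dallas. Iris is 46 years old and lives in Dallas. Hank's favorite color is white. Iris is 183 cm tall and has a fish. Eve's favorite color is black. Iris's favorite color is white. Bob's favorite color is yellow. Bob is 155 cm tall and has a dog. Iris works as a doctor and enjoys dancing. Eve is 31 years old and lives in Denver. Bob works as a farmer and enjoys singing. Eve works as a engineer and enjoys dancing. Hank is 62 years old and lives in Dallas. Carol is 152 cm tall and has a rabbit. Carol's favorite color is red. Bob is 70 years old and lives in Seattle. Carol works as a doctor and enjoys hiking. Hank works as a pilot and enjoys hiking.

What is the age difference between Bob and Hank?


|70 - 62| = 8

8


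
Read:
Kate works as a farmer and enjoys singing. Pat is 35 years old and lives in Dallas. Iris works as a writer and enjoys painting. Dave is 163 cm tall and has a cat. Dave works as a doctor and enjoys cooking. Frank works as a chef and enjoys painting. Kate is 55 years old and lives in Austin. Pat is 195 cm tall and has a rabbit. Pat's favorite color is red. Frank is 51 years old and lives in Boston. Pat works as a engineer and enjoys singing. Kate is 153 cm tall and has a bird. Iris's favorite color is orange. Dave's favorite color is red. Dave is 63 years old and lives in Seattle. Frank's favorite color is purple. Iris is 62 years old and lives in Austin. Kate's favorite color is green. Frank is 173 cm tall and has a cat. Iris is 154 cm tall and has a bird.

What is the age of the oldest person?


Oldest: Dave at 63

63


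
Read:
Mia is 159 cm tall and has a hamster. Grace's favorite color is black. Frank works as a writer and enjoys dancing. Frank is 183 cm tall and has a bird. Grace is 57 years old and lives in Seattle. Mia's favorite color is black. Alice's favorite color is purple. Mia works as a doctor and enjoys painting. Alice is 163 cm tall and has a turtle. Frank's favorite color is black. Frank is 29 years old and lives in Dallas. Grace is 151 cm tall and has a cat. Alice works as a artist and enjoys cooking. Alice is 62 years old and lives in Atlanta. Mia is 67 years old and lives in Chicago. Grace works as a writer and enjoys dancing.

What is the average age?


Sum=215, n=4, avg=53.75

53.75


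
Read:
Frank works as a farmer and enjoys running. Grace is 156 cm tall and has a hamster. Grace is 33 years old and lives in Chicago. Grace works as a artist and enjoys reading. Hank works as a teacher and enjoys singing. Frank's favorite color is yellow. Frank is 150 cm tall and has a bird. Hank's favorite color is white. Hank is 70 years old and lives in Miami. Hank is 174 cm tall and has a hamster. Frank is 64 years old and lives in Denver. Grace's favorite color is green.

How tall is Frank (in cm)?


Frank is 150 cm tall

150


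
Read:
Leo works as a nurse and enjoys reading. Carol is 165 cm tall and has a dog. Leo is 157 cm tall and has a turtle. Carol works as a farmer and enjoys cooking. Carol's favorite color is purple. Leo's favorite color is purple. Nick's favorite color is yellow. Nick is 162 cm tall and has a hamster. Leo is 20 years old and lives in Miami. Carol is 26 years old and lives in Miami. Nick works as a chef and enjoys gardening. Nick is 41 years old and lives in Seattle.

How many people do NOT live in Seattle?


Not in Seattle: 2

2


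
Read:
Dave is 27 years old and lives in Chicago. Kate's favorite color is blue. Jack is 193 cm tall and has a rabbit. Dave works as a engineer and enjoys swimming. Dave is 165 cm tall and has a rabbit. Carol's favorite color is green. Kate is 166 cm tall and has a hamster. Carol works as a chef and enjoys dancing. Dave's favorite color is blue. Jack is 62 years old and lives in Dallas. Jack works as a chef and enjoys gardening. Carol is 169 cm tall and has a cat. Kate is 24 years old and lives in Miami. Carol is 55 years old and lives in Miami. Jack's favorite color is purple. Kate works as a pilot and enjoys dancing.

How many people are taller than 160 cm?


Taller than 160: 4

4


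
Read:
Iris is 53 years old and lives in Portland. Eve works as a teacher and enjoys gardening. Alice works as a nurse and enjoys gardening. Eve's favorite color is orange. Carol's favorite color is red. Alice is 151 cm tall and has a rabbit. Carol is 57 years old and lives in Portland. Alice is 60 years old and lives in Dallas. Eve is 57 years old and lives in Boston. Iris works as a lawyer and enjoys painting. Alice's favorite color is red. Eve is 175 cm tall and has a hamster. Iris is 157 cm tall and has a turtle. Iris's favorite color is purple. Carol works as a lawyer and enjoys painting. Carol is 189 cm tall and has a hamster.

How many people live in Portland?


Count in Portland: 2

2


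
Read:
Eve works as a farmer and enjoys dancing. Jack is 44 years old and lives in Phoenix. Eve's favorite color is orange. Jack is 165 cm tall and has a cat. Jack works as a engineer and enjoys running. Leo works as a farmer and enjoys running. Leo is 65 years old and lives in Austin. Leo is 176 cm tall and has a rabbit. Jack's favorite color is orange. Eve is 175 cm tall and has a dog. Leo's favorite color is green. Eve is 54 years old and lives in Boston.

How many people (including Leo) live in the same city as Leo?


Leo lives in Austin. Count = 1

1


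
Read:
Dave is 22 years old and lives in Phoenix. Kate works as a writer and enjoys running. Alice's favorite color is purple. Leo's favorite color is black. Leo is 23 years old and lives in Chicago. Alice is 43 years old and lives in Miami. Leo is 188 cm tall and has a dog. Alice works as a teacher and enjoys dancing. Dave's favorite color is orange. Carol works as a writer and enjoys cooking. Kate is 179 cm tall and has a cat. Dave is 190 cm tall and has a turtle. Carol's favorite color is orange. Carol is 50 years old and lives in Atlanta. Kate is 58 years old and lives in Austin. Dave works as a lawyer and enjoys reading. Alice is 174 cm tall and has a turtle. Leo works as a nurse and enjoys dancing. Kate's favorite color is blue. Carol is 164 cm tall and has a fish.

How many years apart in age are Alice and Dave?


43 vs 22, diff = 21

21


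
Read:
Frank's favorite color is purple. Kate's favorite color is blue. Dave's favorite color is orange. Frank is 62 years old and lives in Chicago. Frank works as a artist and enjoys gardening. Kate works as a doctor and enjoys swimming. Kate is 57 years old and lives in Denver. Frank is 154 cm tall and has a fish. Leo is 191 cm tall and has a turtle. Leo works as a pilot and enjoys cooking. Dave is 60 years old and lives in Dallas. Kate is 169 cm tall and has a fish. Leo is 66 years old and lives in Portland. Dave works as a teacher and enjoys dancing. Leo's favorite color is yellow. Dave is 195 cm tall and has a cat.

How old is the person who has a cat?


Person with cat is Dave, age 60

60


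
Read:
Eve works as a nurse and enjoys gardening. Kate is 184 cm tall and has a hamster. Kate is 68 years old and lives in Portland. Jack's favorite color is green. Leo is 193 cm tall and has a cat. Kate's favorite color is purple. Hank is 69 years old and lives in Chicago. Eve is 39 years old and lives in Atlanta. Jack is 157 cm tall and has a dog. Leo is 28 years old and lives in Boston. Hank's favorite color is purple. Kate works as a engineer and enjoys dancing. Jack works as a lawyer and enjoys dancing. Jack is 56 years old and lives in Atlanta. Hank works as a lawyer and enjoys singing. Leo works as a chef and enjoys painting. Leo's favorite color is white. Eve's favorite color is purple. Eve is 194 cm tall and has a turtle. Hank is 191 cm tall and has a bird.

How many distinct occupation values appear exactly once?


Unique occupation values: 3

3


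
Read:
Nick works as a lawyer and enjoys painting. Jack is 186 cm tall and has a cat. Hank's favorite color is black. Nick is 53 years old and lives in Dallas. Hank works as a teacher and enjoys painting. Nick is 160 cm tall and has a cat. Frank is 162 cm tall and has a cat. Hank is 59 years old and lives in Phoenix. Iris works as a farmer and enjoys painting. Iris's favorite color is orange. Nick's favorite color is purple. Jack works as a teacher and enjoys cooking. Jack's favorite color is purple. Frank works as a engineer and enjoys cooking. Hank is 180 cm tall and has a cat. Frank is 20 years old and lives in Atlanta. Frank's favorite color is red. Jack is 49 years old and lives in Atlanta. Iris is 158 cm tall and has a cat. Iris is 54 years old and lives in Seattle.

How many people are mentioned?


People: Jack, Nick, Hank, Iris, Frank. Count = 5

5


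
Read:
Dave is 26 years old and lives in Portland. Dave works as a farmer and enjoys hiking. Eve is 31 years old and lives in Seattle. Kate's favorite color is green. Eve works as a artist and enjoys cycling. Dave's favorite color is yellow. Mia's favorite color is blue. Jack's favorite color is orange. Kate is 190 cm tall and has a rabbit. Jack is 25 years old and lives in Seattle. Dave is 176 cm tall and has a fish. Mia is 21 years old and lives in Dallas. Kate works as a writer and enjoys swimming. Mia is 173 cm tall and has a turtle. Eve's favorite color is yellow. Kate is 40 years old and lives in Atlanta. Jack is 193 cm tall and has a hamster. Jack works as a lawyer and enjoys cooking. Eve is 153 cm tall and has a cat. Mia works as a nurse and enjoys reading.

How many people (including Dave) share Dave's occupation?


Dave is a farmer. Count = 1

1


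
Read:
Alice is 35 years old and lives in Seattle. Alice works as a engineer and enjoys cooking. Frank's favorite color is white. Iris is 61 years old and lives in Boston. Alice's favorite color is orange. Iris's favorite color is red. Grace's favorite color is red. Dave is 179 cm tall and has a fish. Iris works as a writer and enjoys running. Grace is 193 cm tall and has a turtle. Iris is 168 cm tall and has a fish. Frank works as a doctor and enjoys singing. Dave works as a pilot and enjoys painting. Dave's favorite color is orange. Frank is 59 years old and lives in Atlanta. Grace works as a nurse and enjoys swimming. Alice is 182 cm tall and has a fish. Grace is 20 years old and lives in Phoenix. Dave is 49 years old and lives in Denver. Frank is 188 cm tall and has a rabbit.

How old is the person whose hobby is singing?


Person with hobby=singing is Frank, age 59

59


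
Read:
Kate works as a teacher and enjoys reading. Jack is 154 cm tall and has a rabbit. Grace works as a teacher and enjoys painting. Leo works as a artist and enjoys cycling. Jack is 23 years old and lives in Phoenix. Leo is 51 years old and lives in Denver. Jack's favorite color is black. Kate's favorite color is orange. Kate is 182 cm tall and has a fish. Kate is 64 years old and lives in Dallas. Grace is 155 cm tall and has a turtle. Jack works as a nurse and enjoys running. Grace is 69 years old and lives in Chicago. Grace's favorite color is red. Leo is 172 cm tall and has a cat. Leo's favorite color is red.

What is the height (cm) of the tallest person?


Tallest: Kate at 182 cm

182


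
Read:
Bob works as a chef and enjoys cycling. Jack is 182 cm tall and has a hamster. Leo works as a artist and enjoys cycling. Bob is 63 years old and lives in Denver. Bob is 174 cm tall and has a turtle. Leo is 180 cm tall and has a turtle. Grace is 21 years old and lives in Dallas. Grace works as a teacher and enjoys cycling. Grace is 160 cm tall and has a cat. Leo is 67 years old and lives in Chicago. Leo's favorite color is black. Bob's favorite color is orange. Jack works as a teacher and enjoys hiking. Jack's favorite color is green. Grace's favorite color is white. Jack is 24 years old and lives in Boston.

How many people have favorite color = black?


Count: 1

1


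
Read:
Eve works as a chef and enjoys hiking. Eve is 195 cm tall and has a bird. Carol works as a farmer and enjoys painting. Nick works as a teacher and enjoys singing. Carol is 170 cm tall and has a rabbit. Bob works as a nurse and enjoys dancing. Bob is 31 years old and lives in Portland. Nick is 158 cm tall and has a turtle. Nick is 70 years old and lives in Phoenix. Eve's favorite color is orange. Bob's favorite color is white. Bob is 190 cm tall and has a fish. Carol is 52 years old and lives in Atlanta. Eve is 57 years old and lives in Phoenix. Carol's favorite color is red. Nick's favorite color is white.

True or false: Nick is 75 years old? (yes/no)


Nick is actually 70. no

no


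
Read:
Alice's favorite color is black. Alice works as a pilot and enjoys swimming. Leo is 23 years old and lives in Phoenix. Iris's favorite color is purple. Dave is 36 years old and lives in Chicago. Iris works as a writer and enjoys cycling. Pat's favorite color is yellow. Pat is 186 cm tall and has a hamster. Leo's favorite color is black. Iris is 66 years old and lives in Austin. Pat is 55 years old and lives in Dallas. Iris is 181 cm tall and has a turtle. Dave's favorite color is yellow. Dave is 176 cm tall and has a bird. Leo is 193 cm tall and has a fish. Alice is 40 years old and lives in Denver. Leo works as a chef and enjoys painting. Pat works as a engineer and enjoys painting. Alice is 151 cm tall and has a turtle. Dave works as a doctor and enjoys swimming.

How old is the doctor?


The doctor is Dave, age 36

36


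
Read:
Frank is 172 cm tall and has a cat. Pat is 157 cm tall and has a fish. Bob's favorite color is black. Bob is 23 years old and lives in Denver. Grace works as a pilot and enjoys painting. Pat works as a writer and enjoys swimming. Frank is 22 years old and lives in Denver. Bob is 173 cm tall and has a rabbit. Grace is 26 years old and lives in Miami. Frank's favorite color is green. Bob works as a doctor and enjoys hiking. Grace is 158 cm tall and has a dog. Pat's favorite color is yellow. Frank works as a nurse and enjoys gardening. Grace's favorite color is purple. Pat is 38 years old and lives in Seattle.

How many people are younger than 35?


Filter: 3

3


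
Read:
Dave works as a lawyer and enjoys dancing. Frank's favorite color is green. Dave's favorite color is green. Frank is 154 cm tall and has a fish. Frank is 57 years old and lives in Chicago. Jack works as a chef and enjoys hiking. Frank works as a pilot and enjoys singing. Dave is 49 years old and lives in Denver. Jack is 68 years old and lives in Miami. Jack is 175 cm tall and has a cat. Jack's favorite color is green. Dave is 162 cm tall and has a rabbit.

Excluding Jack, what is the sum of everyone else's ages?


Sum (excluding Jack): 106

106


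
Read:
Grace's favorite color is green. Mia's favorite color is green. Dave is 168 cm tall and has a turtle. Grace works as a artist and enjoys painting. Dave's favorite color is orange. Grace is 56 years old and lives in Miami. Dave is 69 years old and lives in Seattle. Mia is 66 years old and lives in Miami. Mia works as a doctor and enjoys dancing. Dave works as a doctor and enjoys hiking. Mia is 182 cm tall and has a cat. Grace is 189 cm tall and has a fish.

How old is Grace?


Grace is 56 years old

56


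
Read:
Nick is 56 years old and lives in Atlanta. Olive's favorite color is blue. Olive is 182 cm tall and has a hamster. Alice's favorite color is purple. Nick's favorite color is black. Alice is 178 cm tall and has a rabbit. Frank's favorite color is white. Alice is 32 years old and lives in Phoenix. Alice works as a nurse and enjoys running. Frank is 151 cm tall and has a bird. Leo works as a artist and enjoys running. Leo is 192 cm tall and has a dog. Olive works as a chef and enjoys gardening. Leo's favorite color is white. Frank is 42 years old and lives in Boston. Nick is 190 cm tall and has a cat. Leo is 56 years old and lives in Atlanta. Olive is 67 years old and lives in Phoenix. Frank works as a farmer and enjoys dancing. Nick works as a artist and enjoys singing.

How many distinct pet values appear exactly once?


Unique pet values: 5

5


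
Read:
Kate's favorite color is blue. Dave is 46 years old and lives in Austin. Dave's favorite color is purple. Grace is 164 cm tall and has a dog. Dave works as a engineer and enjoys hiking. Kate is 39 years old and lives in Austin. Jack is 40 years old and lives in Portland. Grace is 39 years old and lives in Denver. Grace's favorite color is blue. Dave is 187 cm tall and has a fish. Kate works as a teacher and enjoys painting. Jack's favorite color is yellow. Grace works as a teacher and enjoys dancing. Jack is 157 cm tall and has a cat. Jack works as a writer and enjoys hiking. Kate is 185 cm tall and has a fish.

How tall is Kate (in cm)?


Kate is 185 cm tall

185


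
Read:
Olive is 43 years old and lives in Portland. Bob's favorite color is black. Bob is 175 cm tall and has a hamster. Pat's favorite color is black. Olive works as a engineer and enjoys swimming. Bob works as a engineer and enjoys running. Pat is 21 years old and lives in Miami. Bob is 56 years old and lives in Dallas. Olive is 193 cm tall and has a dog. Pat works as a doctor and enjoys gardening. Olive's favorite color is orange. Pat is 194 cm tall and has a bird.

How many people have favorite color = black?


Count: 2

2


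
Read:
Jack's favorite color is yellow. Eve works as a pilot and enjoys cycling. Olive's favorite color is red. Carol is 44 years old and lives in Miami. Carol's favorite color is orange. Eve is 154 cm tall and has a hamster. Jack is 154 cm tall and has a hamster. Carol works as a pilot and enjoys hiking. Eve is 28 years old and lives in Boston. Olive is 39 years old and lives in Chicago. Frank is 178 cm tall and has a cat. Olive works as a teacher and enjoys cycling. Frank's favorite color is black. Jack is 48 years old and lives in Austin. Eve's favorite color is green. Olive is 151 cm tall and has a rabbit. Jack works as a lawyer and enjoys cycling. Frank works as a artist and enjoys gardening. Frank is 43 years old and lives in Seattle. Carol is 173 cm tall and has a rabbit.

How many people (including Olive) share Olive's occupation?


Olive is a teacher. Count = 1

1


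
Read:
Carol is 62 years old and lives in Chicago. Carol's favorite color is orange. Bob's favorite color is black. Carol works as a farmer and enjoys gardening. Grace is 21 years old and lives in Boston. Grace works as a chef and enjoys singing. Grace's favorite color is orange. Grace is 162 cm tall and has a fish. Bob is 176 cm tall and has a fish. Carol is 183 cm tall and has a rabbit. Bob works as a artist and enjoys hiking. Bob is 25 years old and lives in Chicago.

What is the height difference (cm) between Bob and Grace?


|176 - 162| = 14

14


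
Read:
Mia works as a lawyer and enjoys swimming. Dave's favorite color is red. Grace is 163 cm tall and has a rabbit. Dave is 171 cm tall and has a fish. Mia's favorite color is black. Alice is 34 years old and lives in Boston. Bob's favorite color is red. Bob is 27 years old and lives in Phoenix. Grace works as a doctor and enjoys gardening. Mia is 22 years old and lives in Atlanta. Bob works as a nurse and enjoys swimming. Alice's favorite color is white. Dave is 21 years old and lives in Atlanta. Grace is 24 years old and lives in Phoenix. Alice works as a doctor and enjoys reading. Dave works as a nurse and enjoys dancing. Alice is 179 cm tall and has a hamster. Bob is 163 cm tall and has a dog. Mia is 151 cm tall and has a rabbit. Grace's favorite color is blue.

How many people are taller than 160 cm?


Taller than 160: 4

4


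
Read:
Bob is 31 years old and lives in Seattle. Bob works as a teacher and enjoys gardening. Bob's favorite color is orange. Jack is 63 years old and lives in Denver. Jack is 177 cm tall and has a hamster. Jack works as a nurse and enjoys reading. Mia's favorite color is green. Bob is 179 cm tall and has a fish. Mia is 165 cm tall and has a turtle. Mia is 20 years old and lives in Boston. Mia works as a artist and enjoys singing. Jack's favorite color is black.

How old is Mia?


Mia is 20 years old

20


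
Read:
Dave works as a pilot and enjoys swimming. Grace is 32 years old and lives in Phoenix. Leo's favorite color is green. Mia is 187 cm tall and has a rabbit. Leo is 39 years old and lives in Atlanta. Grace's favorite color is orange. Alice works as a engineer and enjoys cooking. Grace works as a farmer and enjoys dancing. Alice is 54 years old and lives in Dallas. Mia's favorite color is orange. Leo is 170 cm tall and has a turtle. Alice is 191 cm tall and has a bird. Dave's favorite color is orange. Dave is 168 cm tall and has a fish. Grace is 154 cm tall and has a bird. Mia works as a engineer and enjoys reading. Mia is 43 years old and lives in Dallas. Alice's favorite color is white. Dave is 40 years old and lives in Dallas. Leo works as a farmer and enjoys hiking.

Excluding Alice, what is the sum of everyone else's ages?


Sum (excluding Alice): 154

154


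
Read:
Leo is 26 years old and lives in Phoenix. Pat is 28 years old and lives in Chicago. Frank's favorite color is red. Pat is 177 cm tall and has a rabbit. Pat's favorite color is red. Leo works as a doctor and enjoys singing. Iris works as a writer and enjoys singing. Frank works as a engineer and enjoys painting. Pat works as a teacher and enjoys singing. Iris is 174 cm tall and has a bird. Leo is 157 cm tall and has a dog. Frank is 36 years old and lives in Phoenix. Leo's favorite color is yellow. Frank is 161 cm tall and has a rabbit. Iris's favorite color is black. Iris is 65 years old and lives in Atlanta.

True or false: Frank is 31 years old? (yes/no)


Frank is actually 36. no

no


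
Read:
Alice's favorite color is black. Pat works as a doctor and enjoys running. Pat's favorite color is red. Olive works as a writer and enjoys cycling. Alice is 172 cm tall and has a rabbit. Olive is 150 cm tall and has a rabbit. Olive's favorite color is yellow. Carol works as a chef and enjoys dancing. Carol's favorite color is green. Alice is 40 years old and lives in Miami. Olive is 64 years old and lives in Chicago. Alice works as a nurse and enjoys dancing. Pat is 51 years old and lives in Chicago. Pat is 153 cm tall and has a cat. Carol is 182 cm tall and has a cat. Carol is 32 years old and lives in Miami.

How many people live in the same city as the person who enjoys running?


Person with hobby running is Pat, city Chicago. Count = 2

2


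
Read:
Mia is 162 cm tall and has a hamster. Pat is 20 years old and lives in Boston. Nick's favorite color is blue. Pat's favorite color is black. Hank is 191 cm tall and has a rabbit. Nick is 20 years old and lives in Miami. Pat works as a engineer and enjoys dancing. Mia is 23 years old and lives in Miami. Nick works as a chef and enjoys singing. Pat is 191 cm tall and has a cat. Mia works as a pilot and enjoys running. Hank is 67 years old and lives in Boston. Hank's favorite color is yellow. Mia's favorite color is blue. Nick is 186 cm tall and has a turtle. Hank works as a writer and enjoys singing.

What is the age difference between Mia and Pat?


|23 - 20| = 3

3


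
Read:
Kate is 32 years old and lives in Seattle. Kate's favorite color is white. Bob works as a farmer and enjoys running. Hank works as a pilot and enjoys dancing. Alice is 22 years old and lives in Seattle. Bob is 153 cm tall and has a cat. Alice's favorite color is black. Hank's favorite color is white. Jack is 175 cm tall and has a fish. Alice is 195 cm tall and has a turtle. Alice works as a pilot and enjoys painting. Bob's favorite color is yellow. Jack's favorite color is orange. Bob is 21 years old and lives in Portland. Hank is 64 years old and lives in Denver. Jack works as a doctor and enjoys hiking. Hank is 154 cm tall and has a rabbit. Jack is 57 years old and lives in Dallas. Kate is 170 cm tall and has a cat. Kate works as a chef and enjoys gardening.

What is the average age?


Sum=196, n=5, avg=39.2

39.2


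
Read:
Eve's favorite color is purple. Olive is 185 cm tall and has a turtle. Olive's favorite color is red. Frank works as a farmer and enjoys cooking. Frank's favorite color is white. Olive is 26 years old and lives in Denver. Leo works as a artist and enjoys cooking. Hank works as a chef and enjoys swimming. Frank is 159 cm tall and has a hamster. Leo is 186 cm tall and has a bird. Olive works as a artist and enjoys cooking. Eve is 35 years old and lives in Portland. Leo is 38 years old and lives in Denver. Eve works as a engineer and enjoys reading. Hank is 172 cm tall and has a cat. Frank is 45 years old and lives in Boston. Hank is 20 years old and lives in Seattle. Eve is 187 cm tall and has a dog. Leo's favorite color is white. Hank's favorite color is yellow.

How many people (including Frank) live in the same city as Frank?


Frank lives in Boston. Count = 1

1


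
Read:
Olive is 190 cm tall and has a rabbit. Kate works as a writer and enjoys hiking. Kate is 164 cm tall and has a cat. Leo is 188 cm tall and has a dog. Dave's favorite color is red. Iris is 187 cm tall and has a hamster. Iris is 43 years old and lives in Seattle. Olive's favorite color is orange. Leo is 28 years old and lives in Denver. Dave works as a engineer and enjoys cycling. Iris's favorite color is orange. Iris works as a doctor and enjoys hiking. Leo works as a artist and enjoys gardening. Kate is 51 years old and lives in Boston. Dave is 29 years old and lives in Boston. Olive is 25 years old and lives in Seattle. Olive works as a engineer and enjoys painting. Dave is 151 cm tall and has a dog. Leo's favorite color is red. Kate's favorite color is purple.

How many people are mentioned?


People: Olive, Leo, Iris, Kate, Dave. Count = 5

5


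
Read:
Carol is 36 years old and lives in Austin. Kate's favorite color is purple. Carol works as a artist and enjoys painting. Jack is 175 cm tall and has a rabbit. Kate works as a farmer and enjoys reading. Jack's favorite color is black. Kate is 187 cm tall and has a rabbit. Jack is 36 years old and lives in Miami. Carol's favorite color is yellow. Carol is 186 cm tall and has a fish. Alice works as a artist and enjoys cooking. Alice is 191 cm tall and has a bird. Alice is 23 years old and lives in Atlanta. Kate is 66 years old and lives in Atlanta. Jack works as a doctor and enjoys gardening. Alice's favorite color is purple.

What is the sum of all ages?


23+66+36+36 = 161

161


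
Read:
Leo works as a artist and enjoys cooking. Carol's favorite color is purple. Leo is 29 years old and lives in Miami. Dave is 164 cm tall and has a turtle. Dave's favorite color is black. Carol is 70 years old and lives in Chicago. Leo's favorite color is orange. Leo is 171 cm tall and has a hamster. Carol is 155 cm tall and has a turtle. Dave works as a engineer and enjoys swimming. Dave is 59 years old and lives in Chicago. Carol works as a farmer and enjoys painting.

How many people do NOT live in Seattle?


Not in Seattle: 3

3


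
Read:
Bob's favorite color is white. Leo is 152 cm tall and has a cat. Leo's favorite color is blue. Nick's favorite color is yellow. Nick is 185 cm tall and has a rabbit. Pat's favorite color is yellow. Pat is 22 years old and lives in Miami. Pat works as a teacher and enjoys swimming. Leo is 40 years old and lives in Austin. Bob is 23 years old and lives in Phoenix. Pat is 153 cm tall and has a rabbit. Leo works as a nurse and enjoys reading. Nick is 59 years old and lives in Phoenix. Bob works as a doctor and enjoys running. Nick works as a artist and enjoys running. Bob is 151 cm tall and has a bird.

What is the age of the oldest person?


Oldest: Nick at 59

59


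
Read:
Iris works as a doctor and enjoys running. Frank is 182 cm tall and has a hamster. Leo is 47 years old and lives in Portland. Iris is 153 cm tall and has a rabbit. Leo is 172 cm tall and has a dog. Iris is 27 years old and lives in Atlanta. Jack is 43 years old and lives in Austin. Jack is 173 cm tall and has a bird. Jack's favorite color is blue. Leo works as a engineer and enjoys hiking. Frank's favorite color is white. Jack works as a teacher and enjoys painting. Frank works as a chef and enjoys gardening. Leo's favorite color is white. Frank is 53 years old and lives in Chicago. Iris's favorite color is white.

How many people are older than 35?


Filter: 3

3


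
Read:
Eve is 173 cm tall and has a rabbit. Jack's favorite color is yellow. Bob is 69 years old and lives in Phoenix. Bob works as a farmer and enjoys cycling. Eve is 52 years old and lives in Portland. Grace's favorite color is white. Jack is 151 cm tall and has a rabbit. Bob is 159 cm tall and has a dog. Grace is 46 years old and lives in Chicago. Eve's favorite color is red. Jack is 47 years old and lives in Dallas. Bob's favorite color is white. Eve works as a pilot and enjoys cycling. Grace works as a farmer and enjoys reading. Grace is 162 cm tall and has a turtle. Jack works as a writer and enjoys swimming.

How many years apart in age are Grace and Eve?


46 vs 52, diff = 6

6


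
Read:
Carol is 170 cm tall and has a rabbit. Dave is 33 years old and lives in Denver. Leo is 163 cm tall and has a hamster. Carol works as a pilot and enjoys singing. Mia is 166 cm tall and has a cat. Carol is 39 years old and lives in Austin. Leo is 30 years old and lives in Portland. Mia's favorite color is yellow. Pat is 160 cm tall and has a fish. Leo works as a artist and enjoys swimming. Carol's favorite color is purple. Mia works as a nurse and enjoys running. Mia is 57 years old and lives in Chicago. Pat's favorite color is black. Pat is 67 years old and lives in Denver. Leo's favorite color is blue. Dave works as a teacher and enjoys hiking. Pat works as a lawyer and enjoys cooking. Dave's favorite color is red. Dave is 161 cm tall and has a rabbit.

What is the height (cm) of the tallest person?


Tallest: Carol at 170 cm

170


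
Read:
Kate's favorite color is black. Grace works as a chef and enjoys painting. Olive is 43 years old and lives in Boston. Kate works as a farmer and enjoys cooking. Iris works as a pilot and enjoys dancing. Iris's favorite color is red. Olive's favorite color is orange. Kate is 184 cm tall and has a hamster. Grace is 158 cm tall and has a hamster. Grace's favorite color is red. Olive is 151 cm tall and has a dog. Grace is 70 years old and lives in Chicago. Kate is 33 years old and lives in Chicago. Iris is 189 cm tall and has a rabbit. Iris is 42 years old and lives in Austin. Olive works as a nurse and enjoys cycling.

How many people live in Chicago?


Count in Chicago: 2

2


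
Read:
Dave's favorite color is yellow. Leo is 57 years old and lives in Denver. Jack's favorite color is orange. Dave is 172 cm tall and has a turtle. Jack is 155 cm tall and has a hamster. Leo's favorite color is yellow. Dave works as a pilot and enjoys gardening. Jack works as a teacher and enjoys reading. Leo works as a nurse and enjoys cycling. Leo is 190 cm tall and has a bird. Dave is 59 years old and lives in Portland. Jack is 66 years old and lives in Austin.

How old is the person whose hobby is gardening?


Person with hobby=gardening is Dave, age 59

59


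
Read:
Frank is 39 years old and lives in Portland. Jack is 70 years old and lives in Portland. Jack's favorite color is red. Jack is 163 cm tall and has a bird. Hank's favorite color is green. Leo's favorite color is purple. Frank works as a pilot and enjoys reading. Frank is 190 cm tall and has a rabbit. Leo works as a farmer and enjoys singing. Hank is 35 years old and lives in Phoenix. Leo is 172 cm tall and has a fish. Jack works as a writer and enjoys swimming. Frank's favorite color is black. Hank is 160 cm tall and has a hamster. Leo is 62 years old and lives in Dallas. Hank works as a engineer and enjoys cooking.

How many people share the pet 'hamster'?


Count: 1

1


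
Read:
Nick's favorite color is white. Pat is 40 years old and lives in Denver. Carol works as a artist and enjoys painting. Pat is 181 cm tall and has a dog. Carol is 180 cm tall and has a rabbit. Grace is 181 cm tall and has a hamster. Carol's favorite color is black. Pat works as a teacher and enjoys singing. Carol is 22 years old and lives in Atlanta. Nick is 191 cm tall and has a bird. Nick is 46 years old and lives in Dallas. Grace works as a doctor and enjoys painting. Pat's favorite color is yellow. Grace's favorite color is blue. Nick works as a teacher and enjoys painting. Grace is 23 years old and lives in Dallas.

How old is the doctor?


The doctor is Grace, age 23

23


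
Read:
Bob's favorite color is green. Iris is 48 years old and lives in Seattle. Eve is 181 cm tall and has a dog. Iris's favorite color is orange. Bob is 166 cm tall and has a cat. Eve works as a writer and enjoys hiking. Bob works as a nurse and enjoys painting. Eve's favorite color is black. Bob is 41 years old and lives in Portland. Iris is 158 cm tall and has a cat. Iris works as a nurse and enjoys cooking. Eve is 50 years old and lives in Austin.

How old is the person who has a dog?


Person with dog is Eve, age 50

50


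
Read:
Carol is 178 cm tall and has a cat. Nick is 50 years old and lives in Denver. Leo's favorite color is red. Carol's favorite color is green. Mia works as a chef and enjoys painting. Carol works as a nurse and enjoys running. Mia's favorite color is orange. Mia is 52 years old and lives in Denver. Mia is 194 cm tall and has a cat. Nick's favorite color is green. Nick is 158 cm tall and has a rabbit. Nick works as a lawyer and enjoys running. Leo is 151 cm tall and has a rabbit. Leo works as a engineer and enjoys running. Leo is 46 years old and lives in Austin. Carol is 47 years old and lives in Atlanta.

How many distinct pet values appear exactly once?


Unique pet values: 0

0


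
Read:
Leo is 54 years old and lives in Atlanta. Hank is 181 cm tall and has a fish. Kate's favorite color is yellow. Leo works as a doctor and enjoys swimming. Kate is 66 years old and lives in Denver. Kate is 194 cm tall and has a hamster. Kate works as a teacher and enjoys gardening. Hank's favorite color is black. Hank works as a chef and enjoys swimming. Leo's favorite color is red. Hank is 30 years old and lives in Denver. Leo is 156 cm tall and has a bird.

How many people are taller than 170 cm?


Taller than 170: 2

2


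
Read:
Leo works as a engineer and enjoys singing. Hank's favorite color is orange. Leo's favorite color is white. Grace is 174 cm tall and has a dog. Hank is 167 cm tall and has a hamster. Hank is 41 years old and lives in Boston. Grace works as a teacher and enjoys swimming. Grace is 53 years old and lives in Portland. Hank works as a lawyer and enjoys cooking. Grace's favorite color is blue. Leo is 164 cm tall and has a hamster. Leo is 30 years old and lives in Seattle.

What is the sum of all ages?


30+41+53 = 124

124
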